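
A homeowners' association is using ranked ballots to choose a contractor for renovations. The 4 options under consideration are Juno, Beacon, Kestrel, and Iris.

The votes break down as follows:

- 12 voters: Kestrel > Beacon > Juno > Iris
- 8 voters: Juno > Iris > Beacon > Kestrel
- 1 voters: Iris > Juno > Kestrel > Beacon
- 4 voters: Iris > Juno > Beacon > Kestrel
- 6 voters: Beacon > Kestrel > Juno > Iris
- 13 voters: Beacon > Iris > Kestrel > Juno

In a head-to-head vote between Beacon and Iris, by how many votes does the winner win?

18

Ballots ranking Beacon above Iris: 12+6+13 = 31.
Ballots ranking Iris above Beacon: 8+1+4 = 13.
Beacon wins 31–13, a margin of 18.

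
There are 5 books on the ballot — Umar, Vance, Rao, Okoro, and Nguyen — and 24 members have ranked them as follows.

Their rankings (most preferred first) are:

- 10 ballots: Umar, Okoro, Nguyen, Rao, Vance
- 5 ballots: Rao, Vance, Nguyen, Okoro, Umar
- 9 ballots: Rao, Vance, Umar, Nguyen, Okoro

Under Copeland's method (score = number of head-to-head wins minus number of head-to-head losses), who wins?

Rao

Pairwise results:
  Umar vs Vance: Vance wins 14–10.
  Umar vs Rao: Rao wins 14–10.
  Umar vs Okoro: Umar wins 19–5.
  Umar vs Nguyen: Umar wins 19–5.
  Vance vs Rao: Rao wins 24–0.
  Vance vs Okoro: Vance wins 14–10.
  Vance vs Nguyen: Vance wins 14–10.
  Rao vs Okoro: Rao wins 14–10.
  Rao vs Nguyen: Rao wins 14–10.
  Okoro vs Nguyen: Nguyen wins 14–10.
Copeland scores (wins − losses):
  Umar: 2 − 2 = 0
  Vance: 3 − 1 = 2
  Rao: 4 − 0 = 4
  Okoro: 0 − 4 = -4
  Nguyen: 1 − 3 = -2
Rao has the best Copeland score.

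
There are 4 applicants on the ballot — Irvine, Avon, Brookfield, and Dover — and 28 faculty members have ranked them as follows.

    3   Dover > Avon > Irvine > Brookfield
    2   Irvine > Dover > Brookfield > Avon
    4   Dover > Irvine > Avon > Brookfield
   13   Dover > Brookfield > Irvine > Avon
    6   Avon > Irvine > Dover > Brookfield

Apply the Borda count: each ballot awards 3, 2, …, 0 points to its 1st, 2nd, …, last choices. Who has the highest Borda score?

Borda scores:
  Irvine: 3·1 + 2·3 + 4·2 + 13·1 + 6·2 = 42
  Avon: 3·2 + 2·0 + 4·1 + 13·0 + 6·3 = 28
  Brookfield: 3·0 + 2·1 + 4·0 + 13·2 + 6·0 = 28
  Dover: 3·3 + 2·2 + 4·3 + 13·3 + 6·1 = 70
Dover has the highest total.

Dover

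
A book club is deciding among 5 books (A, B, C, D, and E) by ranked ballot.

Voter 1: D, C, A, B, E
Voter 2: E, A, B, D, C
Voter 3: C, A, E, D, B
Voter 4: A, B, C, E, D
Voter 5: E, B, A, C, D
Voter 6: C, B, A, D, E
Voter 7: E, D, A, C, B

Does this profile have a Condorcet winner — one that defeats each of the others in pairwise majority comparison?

Head-to-head results (7 voters total):
A vs B: A wins 5–2.
A vs C: A wins 4–3.
A vs D: A wins 5–2.
A vs E: A wins 4–3.
B vs C: C wins 4–3.
B vs D: B wins 4–3.
B vs E: E wins 4–3.
C vs D: C wins 4–3.
C vs E: C wins 4–3.
D vs E: E wins 5–2.
A beats each rival — B (5–2), C (4–3), D (5–2), E (4–3) — so A is the Condorcet winner.

Yes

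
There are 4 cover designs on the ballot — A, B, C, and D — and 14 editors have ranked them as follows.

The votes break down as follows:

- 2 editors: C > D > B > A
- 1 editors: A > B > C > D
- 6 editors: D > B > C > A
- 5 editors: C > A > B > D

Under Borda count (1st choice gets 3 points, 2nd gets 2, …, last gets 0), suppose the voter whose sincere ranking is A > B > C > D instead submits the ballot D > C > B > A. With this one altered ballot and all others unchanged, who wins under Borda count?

C

Borda totals with the altered ballot: A 10, B 20, C 29, D 25.
The winner is unchanged: still C.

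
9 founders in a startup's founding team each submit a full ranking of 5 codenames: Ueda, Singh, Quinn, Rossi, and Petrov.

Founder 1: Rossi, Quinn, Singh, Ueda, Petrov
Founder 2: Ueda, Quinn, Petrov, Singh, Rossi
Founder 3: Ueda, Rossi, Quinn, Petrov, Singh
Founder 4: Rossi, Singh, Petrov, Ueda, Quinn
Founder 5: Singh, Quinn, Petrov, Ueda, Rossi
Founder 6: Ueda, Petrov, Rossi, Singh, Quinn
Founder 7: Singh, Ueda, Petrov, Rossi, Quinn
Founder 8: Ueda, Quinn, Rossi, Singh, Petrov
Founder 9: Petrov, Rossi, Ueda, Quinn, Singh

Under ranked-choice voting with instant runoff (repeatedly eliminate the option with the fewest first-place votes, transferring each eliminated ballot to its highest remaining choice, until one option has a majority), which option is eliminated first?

Round 1: Ueda 4, Singh 2, Rossi 2, Petrov 1, Quinn 0. Quinn has the fewest and is eliminated.
Round 2: Ueda 4, Singh 2, Rossi 2, Petrov 1. Petrov has the fewest and is eliminated.
Round 3: Ueda 4, Rossi 3, Singh 2. Singh has the fewest and is eliminated.
Round 4: Ueda 6, Rossi 3. Ueda has a majority.

Quinn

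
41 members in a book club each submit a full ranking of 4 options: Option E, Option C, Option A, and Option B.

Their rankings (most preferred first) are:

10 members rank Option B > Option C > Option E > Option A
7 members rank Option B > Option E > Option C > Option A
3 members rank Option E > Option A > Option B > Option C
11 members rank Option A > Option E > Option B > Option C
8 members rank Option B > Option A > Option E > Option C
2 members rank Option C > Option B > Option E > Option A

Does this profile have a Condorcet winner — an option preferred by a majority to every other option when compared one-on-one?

Head-to-head results (41 voters total):
Option E vs Option C: Option E wins 29–12.
Option E vs Option A: Option E wins 22–19.
Option E vs Option B: Option B wins 27–14.
Option C vs Option A: Option A wins 22–19.
Option C vs Option B: Option B wins 39–2.
Option A vs Option B: Option B wins 27–14.
Option B beats each rival — Option E (27–14), Option C (39–2), Option A (27–14) — so Option B is the Condorcet winner.

Yes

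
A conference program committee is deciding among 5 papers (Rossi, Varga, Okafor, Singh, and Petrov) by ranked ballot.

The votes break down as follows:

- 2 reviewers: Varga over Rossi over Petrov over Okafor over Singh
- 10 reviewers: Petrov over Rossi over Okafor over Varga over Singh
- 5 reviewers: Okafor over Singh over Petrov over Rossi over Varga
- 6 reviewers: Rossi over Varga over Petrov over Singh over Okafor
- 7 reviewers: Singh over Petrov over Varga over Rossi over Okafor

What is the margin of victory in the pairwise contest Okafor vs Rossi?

Ballots ranking Okafor above Rossi: 5.
Ballots ranking Rossi above Okafor: 2+10+6+7 = 25.
Rossi wins 25–5, a margin of 20.

20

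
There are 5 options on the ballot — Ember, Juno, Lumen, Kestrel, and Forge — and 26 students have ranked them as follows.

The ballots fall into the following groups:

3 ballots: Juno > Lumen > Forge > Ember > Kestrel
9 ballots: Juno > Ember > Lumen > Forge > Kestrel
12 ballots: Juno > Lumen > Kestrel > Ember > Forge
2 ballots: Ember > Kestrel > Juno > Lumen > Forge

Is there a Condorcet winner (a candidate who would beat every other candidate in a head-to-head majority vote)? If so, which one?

Juno

Head-to-head results (26 voters total):
Ember vs Juno: Juno wins 24–2.
Ember vs Lumen: Lumen wins 15–11.
Ember vs Kestrel: Ember wins 14–12.
Ember vs Forge: Ember wins 23–3.
Juno vs Lumen: Juno wins 26–0.
Juno vs Kestrel: Juno wins 24–2.
Juno vs Forge: Juno wins 26–0.
Lumen vs Kestrel: Lumen wins 24–2.
Lumen vs Forge: Lumen wins 26–0.
Kestrel vs Forge: Kestrel wins 14–12.
Juno beats each rival — Ember (24–2), Lumen (26–0), Kestrel (24–2), Forge (26–0) — so Juno is the Condorcet winner.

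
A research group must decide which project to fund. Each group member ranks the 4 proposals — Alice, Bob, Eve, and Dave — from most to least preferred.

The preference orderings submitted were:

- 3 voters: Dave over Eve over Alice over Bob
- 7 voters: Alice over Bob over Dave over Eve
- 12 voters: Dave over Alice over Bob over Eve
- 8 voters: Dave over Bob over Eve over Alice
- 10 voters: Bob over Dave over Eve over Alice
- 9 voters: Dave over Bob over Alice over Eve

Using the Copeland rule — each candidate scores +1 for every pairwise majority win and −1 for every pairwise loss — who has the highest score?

Pairwise results:
  Alice vs Bob: Bob wins 27–22.
  Alice vs Eve: Alice wins 28–21.
  Alice vs Dave: Dave wins 42–7.
  Bob vs Eve: Bob wins 46–3.
  Bob vs Dave: Dave wins 32–17.
  Eve vs Dave: Dave wins 49–0.
Copeland scores (wins − losses):
  Alice: 1 − 2 = -1
  Bob: 2 − 1 = 1
  Eve: 0 − 3 = -3
  Dave: 3 − 0 = 3
Dave has the best Copeland score.

Dave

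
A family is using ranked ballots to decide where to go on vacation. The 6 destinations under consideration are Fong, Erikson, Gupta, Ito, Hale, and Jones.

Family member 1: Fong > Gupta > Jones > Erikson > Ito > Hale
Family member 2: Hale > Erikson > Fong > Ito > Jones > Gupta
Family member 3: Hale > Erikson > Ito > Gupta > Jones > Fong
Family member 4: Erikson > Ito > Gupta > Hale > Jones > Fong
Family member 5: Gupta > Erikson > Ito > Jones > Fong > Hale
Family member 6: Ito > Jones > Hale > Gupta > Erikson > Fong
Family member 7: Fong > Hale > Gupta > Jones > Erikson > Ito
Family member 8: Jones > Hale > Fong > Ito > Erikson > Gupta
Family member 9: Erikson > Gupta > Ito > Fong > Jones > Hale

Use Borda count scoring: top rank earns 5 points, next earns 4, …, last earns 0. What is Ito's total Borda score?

23

Borda scores:
  Fong: 5 + 3 + 0 + 0 + 1 + 0 + 5 + 3 + 2 = 19
  Erikson: 2 + 4 + 4 + 5 + 4 + 1 + 1 + 1 + 5 = 27
  Gupta: 4 + 0 + 2 + 3 + 5 + 2 + 3 + 0 + 4 = 23
  Ito: 1 + 2 + 3 + 4 + 3 + 5 + 0 + 2 + 3 = 23
  Hale: 0 + 5 + 5 + 2 + 0 + 3 + 4 + 4 + 0 = 23
  Jones: 3 + 1 + 1 + 1 + 2 + 4 + 2 + 5 + 1 = 20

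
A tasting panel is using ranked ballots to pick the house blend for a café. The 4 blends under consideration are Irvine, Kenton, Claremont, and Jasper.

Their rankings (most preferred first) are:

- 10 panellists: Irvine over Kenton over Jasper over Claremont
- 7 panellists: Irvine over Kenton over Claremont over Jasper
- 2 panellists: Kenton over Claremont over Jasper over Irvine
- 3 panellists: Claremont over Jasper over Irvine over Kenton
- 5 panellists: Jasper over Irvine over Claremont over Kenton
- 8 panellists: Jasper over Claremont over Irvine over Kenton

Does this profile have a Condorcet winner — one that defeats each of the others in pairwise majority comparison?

No

Head-to-head results (35 voters total):
Irvine vs Kenton: Irvine wins 33–2.
Irvine vs Claremont: Irvine wins 22–13.
Irvine vs Jasper: Jasper wins 18–17.
Kenton vs Claremont: Kenton wins 19–16.
Kenton vs Jasper: Kenton wins 19–16.
Claremont vs Jasper: Jasper wins 23–12.
No candidate beats all others: Irvine beats Kenton beats Jasper beats Irvine, a majority cycle.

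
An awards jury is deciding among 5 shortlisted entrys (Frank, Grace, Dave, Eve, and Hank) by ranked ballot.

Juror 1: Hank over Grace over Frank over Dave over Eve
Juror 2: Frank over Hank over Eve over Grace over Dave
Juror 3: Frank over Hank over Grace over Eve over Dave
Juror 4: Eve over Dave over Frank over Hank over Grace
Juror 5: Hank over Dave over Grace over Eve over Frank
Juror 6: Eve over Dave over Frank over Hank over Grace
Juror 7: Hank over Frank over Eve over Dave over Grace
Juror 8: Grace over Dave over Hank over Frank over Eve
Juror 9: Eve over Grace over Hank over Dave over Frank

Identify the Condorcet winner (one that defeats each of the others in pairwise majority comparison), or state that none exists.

Head-to-head results (9 voters total):
Frank vs Grace: Frank wins 5–4.
Frank vs Dave: Dave wins 5–4.
Frank vs Eve: Frank wins 5–4.
Frank vs Hank: Hank wins 5–4.
Grace vs Dave: Grace wins 5–4.
Grace vs Eve: Eve wins 5–4.
Grace vs Hank: Hank wins 7–2.
Dave vs Eve: Eve wins 6–3.
Dave vs Hank: Hank wins 6–3.
Eve vs Hank: Hank wins 6–3.
Hank beats each rival — Frank (5–4), Grace (7–2), Dave (6–3), Eve (6–3) — so Hank is the Condorcet winner.

Hank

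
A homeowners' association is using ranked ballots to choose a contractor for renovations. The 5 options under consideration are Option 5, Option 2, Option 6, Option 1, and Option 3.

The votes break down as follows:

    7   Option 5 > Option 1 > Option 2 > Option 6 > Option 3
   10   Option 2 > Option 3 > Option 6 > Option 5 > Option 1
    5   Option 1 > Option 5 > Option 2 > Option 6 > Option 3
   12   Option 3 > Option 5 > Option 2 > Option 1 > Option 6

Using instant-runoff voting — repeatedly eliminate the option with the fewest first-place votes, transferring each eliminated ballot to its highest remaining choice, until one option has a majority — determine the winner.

Round 1: Option 3 12, Option 2 10, Option 5 7, Option 1 5, Option 6 0. Option 6 has the fewest and is eliminated.
Round 2: Option 3 12, Option 2 10, Option 5 7, Option 1 5. Option 1 has the fewest and is eliminated.
Round 3: Option 5 12, Option 3 12, Option 2 10. Option 2 has the fewest and is eliminated.
Round 4: Option 3 22, Option 5 12. Option 3 has a majority.

Option 3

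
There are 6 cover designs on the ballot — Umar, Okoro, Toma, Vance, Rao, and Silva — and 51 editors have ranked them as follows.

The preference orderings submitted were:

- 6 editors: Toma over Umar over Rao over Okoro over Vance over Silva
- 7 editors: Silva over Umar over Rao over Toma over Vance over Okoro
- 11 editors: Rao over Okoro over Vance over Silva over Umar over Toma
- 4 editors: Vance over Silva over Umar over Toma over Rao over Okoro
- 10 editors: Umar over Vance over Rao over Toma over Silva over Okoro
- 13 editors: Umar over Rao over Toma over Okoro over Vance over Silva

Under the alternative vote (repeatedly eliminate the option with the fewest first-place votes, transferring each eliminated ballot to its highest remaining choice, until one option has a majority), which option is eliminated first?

Okoro

Round 1: Umar 23, Rao 11, Silva 7, Toma 6, Vance 4, Okoro 0. Okoro has the fewest and is eliminated.
Round 2: Umar 23, Rao 11, Silva 7, Toma 6, Vance 4. Vance has the fewest and is eliminated.
Round 3: Umar 23, Rao 11, Silva 11, Toma 6. Toma has the fewest and is eliminated.
Round 4: Umar 29, Rao 11, Silva 11. Umar has a majority.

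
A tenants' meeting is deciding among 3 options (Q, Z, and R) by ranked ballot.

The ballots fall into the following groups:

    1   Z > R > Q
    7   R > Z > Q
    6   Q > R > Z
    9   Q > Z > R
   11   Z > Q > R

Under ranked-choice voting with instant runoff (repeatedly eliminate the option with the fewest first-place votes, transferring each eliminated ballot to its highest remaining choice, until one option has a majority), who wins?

Round 1: Q 15, Z 12, R 7. R has the fewest and is eliminated.
Round 2: Z 19, Q 15. Z has a majority.

Z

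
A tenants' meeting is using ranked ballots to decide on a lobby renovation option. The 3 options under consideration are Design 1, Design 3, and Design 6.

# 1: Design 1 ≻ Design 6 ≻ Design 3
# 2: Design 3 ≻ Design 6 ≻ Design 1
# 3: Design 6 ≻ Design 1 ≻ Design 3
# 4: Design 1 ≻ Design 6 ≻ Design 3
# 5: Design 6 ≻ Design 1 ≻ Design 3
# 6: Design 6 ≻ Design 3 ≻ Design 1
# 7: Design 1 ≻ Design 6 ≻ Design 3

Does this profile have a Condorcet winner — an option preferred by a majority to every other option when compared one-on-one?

Head-to-head results (7 voters total):
Design 1 vs Design 3: Design 1 wins 5–2.
Design 1 vs Design 6: Design 6 wins 4–3.
Design 3 vs Design 6: Design 6 wins 6–1.
Design 6 beats each rival — Design 1 (4–3), Design 3 (6–1) — so Design 6 is the Condorcet winner.

Yes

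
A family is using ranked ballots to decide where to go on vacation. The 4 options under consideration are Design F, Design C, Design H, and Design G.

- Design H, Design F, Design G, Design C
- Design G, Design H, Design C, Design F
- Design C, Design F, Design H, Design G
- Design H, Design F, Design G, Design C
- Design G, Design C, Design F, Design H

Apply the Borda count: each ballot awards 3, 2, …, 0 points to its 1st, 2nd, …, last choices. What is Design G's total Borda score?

Borda scores:
  Design F: 2 + 0 + 2 + 2 + 1 = 7
  Design C: 0 + 1 + 3 + 0 + 2 = 6
  Design H: 3 + 2 + 1 + 3 + 0 = 9
  Design G: 1 + 3 + 0 + 1 + 3 = 8

8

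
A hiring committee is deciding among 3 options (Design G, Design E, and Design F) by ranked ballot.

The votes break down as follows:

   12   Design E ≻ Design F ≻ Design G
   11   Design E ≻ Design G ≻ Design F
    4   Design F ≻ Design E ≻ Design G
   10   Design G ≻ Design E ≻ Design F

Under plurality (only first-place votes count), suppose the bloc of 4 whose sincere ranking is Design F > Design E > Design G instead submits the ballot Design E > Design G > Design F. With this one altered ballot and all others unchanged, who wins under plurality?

First-place totals with the altered ballot: Design G 10, Design E 27, Design F 0.
The winner is unchanged: still Design E.

Design E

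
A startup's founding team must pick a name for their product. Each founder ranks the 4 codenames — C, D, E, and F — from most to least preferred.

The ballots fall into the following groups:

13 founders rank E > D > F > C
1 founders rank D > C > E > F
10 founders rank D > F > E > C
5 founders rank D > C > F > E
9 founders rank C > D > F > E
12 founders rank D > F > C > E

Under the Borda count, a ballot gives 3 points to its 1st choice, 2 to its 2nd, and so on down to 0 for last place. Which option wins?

Borda scores:
  C: 13·0 + 2 + 10·0 + 5·2 + 9·3 + 12·1 = 51
  D: 13·2 + 3 + 10·3 + 5·3 + 9·2 + 12·3 = 128
  E: 13·3 + 1 + 10·1 + 5·0 + 9·0 + 12·0 = 50
  F: 13·1 + 0 + 10·2 + 5·1 + 9·1 + 12·2 = 71
D has the highest total.

D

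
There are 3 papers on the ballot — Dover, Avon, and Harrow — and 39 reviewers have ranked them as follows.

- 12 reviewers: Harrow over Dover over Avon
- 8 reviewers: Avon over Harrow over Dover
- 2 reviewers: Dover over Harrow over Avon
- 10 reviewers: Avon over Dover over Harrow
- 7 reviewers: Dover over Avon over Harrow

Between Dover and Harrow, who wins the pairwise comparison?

Ballots ranking Dover above Harrow: 2+10+7 = 19.
Ballots ranking Harrow above Dover: 12+8 = 20.
Harrow wins the head-to-head, 20–19.

Harrow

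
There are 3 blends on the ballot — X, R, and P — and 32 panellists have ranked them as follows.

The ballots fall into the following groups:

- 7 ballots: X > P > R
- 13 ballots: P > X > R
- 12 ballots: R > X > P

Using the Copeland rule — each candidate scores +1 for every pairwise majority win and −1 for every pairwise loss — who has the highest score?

X

Pairwise results:
  X vs R: X wins 20–12.
  X vs P: X wins 19–13.
  R vs P: P wins 20–12.
Copeland scores (wins − losses):
  X: 2 − 0 = 2
  R: 0 − 2 = -2
  P: 1 − 1 = 0
X has the best Copeland score.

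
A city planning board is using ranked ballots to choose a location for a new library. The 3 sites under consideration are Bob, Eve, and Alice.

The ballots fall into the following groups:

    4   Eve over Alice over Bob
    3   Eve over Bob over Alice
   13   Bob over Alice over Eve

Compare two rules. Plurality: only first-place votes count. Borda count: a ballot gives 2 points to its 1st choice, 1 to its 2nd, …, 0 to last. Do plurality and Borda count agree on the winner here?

Yes

Plurality first-place counts: Bob 13, Eve 7, Alice 0 → Bob.
Borda totals: Bob 29, Eve 14, Alice 17 → Bob.
The two rules agree on Bob.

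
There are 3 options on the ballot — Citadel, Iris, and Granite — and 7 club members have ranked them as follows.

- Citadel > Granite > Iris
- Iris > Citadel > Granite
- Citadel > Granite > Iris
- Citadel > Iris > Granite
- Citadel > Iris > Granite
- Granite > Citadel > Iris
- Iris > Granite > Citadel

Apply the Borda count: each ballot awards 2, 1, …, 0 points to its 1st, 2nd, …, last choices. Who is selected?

Citadel

Borda scores:
  Citadel: 2 + 1 + 2 + 2 + 2 + 1 + 0 = 10
  Iris: 0 + 2 + 0 + 1 + 1 + 0 + 2 = 6
  Granite: 1 + 0 + 1 + 0 + 0 + 2 + 1 = 5
Citadel has the highest total.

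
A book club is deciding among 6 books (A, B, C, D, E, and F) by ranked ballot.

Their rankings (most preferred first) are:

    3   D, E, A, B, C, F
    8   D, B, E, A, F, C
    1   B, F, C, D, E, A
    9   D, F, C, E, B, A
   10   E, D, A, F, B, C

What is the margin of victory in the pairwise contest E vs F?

Ballots ranking E above F: 3+8+10 = 21.
Ballots ranking F above E: 1+9 = 10.
E wins 21–10, a margin of 11.

11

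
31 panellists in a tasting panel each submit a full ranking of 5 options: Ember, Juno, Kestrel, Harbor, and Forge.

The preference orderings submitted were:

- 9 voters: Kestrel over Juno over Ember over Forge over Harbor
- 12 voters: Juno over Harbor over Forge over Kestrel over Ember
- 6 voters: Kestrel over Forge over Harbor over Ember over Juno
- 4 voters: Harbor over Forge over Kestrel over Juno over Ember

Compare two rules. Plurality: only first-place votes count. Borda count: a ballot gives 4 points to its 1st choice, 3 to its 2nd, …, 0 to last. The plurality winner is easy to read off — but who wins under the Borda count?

Kestrel

Plurality first-place counts: Ember 0, Juno 12, Kestrel 15, Harbor 4, Forge 0 → Kestrel.
Borda totals: Ember 24, Juno 79, Kestrel 80, Harbor 64, Forge 63 → Kestrel.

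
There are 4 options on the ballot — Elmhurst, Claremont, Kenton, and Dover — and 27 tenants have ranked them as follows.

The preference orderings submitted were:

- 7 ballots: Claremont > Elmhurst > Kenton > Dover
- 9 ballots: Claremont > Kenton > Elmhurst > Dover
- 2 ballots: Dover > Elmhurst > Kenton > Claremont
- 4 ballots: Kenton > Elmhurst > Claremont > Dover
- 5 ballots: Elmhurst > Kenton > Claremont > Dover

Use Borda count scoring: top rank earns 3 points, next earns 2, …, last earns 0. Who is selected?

Claremont

Borda scores:
  Elmhurst: 7·2 + 9·1 + 2·2 + 4·2 + 5·3 = 50
  Claremont: 7·3 + 9·3 + 2·0 + 4·1 + 5·1 = 57
  Kenton: 7·1 + 9·2 + 2·1 + 4·3 + 5·2 = 49
  Dover: 7·0 + 9·0 + 2·3 + 4·0 + 5·0 = 6
Claremont has the highest total.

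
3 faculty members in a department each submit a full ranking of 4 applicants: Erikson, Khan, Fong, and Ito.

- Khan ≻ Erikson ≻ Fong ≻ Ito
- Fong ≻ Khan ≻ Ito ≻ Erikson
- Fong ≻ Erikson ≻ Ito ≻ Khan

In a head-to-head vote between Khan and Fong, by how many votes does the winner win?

Ballots ranking Khan above Fong: 1.
Ballots ranking Fong above Khan: 2.
Fong wins 2–1, a margin of 1.

1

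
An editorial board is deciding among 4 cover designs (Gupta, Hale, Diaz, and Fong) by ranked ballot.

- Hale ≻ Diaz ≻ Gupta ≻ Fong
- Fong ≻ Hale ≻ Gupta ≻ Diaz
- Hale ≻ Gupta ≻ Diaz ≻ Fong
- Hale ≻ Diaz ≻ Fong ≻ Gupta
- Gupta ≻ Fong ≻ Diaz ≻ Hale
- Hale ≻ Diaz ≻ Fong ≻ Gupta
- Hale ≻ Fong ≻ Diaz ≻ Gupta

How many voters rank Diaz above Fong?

4

Ballots ranking Diaz above Fong: 4.
Ballots ranking Fong above Diaz: 3.
So 4 of 7 voters prefer Diaz to Fong.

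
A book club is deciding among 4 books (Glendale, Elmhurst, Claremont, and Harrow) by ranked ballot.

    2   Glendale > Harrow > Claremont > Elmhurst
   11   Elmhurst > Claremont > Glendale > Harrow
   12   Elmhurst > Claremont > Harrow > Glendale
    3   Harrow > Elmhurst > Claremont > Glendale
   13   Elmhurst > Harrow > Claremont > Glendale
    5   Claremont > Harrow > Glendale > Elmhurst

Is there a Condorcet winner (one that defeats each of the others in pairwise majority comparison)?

Head-to-head results (46 voters total):
Glendale vs Elmhurst: Elmhurst wins 39–7.
Glendale vs Claremont: Claremont wins 44–2.
Glendale vs Harrow: Harrow wins 33–13.
Elmhurst vs Claremont: Elmhurst wins 39–7.
Elmhurst vs Harrow: Elmhurst wins 36–10.
Claremont vs Harrow: Claremont wins 28–18.
Elmhurst beats each rival — Glendale (39–7), Claremont (39–7), Harrow (36–10) — so Elmhurst is the Condorcet winner.

Yes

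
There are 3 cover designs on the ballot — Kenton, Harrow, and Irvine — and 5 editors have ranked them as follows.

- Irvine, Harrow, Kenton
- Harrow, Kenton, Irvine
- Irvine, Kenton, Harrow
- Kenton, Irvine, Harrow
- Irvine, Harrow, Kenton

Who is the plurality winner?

Irvine

First-place vote totals:
  Kenton: 1
  Harrow: 1
  Irvine: 3
Irvine has the most first-place votes.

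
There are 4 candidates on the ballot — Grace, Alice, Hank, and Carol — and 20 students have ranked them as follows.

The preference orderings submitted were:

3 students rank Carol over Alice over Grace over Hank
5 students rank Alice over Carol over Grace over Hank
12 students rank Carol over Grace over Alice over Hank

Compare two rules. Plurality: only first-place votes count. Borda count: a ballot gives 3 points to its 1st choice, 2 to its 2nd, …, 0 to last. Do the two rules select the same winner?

Yes

Plurality first-place counts: Grace 0, Alice 5, Hank 0, Carol 15 → Carol.
Borda totals: Grace 32, Alice 33, Hank 0, Carol 55 → Carol.
The two rules agree on Carol.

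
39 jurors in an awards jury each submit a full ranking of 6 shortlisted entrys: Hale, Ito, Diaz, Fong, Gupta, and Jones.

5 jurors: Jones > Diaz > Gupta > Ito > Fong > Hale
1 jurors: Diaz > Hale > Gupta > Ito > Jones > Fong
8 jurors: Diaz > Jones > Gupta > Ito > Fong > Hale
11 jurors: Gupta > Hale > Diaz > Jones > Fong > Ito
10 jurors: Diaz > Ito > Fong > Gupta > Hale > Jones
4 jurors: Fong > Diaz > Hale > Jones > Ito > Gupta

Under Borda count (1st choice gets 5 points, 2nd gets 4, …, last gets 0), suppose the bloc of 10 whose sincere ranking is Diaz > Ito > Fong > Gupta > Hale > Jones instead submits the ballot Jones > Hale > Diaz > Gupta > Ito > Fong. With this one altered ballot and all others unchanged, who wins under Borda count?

Borda totals with the altered ballot: Hale 100, Ito 42, Diaz 144, Fong 44, Gupta 117, Jones 138.
The winner is unchanged: still Diaz.

Diaz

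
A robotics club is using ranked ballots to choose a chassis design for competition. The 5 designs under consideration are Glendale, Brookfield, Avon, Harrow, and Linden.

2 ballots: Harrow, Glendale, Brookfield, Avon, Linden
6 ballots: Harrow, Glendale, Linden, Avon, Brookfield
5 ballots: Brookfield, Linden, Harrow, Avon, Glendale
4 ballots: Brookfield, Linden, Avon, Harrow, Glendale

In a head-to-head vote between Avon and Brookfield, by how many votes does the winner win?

Ballots ranking Avon above Brookfield: 6.
Ballots ranking Brookfield above Avon: 2+5+4 = 11.
Brookfield wins 11–6, a margin of 5.

5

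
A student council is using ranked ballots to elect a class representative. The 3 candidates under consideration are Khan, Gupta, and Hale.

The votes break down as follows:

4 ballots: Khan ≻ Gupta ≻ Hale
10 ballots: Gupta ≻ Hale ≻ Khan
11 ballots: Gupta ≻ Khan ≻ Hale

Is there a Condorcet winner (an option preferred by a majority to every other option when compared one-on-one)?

Yes

Head-to-head results (25 voters total):
Khan vs Gupta: Gupta wins 21–4.
Khan vs Hale: Khan wins 15–10.
Gupta vs Hale: Gupta wins 25–0.
Gupta beats each rival — Khan (21–4), Hale (25–0) — so Gupta is the Condorcet winner.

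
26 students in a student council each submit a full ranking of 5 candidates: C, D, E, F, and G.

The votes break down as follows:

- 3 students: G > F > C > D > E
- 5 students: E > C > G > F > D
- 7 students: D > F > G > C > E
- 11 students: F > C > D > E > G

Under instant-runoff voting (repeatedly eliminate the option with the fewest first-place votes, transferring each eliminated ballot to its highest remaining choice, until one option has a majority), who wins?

F

Round 1: F 11, D 7, E 5, G 3, C 0. C has the fewest and is eliminated.
Round 2: F 11, D 7, E 5, G 3. G has the fewest and is eliminated.
Round 3: F 14, D 7, E 5. F has a majority.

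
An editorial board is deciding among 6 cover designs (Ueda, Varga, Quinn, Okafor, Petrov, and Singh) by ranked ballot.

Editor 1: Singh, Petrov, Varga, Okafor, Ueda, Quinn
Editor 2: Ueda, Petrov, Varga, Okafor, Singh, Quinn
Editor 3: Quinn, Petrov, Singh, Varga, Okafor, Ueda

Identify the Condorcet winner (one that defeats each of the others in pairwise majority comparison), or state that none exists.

Petrov

Head-to-head results (3 voters total):
Ueda vs Varga: Varga wins 2–1.
Ueda vs Quinn: Ueda wins 2–1.
Ueda vs Okafor: Okafor wins 2–1.
Ueda vs Petrov: Petrov wins 2–1.
Ueda vs Singh: Singh wins 2–1.
Varga vs Quinn: Varga wins 2–1.
Varga vs Okafor: Varga wins 3–0.
Varga vs Petrov: Petrov wins 3–0.
Varga vs Singh: Singh wins 2–1.
Quinn vs Okafor: Okafor wins 2–1.
Quinn vs Petrov: Petrov wins 2–1.
Quinn vs Singh: Singh wins 2–1.
Okafor vs Petrov: Petrov wins 3–0.
Okafor vs Singh: Singh wins 2–1.
Petrov vs Singh: Petrov wins 2–1.
Petrov beats each rival — Ueda (2–1), Varga (3–0), Quinn (2–1), Okafor (3–0), Singh (2–1) — so Petrov is the Condorcet winner.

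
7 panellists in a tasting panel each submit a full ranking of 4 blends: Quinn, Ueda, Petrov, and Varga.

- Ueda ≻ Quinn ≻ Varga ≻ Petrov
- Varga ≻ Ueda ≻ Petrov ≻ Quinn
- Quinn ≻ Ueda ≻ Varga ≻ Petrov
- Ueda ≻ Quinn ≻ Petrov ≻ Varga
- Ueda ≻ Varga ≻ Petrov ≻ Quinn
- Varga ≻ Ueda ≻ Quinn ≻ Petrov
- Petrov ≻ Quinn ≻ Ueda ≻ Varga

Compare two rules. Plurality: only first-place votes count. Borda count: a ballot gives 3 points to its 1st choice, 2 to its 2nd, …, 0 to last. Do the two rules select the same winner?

Yes

Plurality first-place counts: Quinn 1, Ueda 3, Petrov 1, Varga 2 → Ueda.
Borda totals: Quinn 10, Ueda 16, Petrov 6, Varga 10 → Ueda.
The two rules agree on Ueda.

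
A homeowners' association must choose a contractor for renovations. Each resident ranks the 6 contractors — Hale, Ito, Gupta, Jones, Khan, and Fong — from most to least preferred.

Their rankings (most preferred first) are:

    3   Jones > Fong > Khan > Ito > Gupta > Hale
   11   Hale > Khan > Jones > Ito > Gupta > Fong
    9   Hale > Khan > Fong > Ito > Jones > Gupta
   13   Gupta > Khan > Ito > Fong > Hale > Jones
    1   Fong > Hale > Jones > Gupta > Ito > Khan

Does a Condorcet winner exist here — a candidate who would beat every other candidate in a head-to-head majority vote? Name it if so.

Hale

Head-to-head results (37 voters total):
Hale vs Ito: Hale wins 21–16.
Hale vs Gupta: Hale wins 21–16.
Hale vs Jones: Hale wins 34–3.
Hale vs Khan: Hale wins 21–16.
Hale vs Fong: Hale wins 20–17.
Ito vs Gupta: Ito wins 23–14.
Ito vs Jones: Ito wins 22–15.
Ito vs Khan: Khan wins 36–1.
Ito vs Fong: Ito wins 24–13.
Gupta vs Jones: Jones wins 24–13.
Gupta vs Khan: Khan wins 23–14.
Gupta vs Fong: Gupta wins 24–13.
Jones vs Khan: Khan wins 33–4.
Jones vs Fong: Fong wins 23–14.
Khan vs Fong: Khan wins 33–4.
Hale beats each rival — Ito (21–16), Gupta (21–16), Jones (34–3), Khan (21–16), Fong (20–17) — so Hale is the Condorcet winner.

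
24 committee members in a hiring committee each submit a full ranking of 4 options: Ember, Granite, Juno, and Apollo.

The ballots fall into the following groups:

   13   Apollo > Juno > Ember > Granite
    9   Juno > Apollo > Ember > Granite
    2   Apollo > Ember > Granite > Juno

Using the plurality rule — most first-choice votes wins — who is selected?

First-place vote totals:
  Ember: 0
  Granite: 0
  Juno: 9
  Apollo: 15
Apollo has the most first-place votes.

Apollo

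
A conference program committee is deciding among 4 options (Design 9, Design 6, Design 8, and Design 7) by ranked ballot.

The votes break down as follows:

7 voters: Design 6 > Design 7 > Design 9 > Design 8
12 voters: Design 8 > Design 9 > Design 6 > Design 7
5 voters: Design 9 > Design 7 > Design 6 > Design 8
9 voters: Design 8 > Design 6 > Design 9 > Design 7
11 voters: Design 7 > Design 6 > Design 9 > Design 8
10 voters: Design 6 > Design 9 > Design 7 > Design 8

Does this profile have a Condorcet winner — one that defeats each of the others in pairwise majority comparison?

Head-to-head results (54 voters total):
Design 9 vs Design 6: Design 6 wins 37–17.
Design 9 vs Design 8: Design 9 wins 33–21.
Design 9 vs Design 7: Design 9 wins 36–18.
Design 6 vs Design 8: Design 6 wins 33–21.
Design 6 vs Design 7: Design 6 wins 38–16.
Design 8 vs Design 7: Design 7 wins 33–21.
Design 6 beats each rival — Design 9 (37–17), Design 8 (33–21), Design 7 (38–16) — so Design 6 is the Condorcet winner.

Yes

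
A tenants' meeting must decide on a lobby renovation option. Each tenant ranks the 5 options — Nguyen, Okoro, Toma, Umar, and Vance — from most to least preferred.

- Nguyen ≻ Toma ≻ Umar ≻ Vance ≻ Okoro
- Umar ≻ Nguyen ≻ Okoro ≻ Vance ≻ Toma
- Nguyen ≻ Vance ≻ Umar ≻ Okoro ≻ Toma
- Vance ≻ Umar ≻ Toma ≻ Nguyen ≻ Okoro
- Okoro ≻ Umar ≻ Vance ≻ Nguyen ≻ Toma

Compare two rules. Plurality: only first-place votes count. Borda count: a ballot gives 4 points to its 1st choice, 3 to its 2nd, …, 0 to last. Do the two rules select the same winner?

No

Plurality first-place counts: Nguyen 2, Okoro 1, Toma 0, Umar 1, Vance 1 → Nguyen.
Borda totals: Nguyen 13, Okoro 7, Toma 5, Umar 14, Vance 11 → Umar.
The two rules disagree: plurality picks Nguyen, Borda picks Umar.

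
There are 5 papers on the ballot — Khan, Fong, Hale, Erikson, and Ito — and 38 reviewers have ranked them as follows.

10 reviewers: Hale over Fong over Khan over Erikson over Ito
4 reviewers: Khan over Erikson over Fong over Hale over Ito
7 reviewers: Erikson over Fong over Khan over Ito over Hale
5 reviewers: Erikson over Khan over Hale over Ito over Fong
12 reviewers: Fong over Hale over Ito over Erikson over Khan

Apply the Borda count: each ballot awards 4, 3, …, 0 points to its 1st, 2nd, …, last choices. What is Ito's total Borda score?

36

Borda scores:
  Khan: 10·2 + 4·4 + 7·2 + 5·3 + 12·0 = 65
  Fong: 10·3 + 4·2 + 7·3 + 5·0 + 12·4 = 107
  Hale: 10·4 + 4·1 + 7·0 + 5·2 + 12·3 = 90
  Erikson: 10·1 + 4·3 + 7·4 + 5·4 + 12·1 = 82
  Ito: 10·0 + 4·0 + 7·1 + 5·1 + 12·2 = 36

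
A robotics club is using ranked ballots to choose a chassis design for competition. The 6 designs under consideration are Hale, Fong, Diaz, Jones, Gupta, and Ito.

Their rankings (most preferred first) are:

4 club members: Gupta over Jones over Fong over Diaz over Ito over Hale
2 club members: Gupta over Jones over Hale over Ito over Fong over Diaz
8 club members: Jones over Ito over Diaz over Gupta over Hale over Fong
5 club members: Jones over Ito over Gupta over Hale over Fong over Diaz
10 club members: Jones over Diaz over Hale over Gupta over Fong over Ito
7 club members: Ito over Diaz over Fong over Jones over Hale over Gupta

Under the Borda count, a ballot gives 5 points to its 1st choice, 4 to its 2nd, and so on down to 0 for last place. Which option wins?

Jones

Borda scores:
  Hale: 4·0 + 2·3 + 8·1 + 5·2 + 10·3 + 7·1 = 61
  Fong: 4·3 + 2·1 + 8·0 + 5·1 + 10·1 + 7·3 = 50
  Diaz: 4·2 + 2·0 + 8·3 + 5·0 + 10·4 + 7·4 = 100
  Jones: 4·4 + 2·4 + 8·5 + 5·5 + 10·5 + 7·2 = 153
  Gupta: 4·5 + 2·5 + 8·2 + 5·3 + 10·2 + 7·0 = 81
  Ito: 4·1 + 2·2 + 8·4 + 5·4 + 10·0 + 7·5 = 95
Jones has the highest total.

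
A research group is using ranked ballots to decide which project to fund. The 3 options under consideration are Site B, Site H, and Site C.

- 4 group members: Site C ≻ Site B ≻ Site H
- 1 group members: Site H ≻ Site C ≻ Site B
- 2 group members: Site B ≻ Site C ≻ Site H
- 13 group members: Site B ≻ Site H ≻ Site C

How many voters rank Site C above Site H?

6

Ballots ranking Site C above Site H: 4+2 = 6.
Ballots ranking Site H above Site C: 1+13 = 14.
So 6 of 20 voters prefer Site C to Site H.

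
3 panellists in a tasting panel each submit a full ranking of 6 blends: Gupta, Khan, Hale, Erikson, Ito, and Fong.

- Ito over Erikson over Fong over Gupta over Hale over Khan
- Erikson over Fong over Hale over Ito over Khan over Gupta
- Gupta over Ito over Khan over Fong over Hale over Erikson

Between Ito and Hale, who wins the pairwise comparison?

Ballots ranking Ito above Hale: 2.
Ballots ranking Hale above Ito: 1.
Ito wins the head-to-head, 2–1.

Ito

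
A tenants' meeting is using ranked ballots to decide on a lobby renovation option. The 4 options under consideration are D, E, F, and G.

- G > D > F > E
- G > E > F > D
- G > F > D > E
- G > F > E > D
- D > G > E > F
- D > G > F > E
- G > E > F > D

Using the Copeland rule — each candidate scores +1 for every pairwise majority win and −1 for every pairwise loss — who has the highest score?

Pairwise results:
  D vs E: D wins 4–3.
  D vs F: F wins 4–3.
  D vs G: G wins 5–2.
  E vs F: F wins 4–3.
  E vs G: G wins 7–0.
  F vs G: G wins 7–0.
Copeland scores (wins − losses):
  D: 1 − 2 = -1
  E: 0 − 3 = -3
  F: 2 − 1 = 1
  G: 3 − 0 = 3
G has the best Copeland score.

G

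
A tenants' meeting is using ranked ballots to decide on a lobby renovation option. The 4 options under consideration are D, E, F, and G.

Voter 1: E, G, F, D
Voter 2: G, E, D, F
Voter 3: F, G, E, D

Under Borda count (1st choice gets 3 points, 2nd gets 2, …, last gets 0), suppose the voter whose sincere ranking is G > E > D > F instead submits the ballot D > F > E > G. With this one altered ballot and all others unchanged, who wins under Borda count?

Borda totals with the altered ballot: D 3, E 5, F 6, G 4.
The switch changes the winner from G to F.

F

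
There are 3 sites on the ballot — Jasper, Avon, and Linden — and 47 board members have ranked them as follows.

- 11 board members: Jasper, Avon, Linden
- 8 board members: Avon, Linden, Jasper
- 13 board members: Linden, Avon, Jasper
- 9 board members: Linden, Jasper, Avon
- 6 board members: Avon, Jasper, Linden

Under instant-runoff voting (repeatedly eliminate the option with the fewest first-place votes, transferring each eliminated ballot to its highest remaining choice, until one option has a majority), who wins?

Avon

Round 1: Linden 22, Avon 14, Jasper 11. Jasper has the fewest and is eliminated.
Round 2: Avon 25, Linden 22. Avon has a majority.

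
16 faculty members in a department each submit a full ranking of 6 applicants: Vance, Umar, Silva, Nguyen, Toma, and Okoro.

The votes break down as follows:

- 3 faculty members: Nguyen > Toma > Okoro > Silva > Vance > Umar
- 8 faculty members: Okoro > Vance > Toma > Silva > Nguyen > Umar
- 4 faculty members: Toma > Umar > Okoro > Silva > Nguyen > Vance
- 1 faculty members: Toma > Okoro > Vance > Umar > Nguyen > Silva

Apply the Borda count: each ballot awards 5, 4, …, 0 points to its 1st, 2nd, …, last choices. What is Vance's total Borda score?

38

Borda scores:
  Vance: 3·1 + 8·4 + 4·0 + 3 = 38
  Umar: 3·0 + 8·0 + 4·4 + 2 = 18
  Silva: 3·2 + 8·2 + 4·2 + 0 = 30
  Nguyen: 3·5 + 8·1 + 4·1 + 1 = 28
  Toma: 3·4 + 8·3 + 4·5 + 5 = 61
  Okoro: 3·3 + 8·5 + 4·3 + 4 = 65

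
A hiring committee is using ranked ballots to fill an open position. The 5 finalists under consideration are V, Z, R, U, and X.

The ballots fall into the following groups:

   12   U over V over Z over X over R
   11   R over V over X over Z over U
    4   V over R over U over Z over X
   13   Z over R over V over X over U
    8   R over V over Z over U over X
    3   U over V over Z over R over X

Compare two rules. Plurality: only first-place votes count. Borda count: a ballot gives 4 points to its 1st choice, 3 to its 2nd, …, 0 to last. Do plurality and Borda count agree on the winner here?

No

Plurality first-place counts: V 4, Z 13, R 19, U 15, X 0 → R.
Borda totals: V 144, Z 113, R 130, U 76, X 47 → V.
The two rules disagree: plurality picks R, Borda picks V.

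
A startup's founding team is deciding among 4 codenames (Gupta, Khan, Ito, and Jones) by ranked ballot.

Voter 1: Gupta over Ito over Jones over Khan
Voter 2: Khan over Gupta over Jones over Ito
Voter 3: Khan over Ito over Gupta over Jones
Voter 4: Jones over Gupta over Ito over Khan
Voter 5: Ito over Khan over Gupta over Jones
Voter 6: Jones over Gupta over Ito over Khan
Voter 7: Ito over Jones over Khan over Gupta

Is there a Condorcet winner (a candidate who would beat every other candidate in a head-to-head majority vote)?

No

Head-to-head results (7 voters total):
Gupta vs Khan: Khan wins 4–3.
Gupta vs Ito: Gupta wins 4–3.
Gupta vs Jones: Gupta wins 4–3.
Khan vs Ito: Ito wins 5–2.
Khan vs Jones: Jones wins 4–3.
Ito vs Jones: Ito wins 4–3.
No candidate beats all others: Gupta beats Ito beats Khan beats Gupta, a majority cycle.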